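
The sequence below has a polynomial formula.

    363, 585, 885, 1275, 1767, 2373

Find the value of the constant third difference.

First differences: 222, 300, 390, 492, 606
Second differences: 78, 90, 102, 114
Third differences: 12, 12, 12

12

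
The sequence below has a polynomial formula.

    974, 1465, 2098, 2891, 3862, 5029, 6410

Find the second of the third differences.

18

First differences: 491, 633, 793, 971, 1167, 1381
Second differences: 142, 160, 178, 196, 214
Third differences: 18, 18, 18, 18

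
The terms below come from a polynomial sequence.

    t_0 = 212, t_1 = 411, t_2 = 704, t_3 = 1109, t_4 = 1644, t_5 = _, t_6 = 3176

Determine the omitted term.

Using the first 5 terms:
D1: 199  293  405  535
D2: 94  112  130
D3: 18  18
Constant third difference = 18.
Extend forward: 130 + 18 = 148;  535 + 148 = 683;  1644 + 683 = 2327

2327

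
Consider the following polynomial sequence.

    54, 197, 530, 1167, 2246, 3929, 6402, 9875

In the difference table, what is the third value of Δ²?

Δ: 143, 333, 637, 1079, 1683, 2473, 3473
Δ²: 190, 304, 442, 604, 790, 1000
Δ³: 114, 138, 162, 186, 210
Δ⁴: 24, 24, 24, 24

442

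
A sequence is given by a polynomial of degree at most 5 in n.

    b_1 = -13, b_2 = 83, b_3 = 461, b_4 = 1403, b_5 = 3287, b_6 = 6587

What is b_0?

96  378  942  1884  3300
282  564  942  1416
282  378  474
96  96
The fourth differences are constant at 96.
Work back: 282 − 96 = 186;  282 − 186 = 96;  96 − 96 = 0;  -13 + 0 = -13

-13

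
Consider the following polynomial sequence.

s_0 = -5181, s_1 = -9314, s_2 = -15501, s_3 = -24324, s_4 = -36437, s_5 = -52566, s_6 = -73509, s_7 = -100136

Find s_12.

-354021

Δ: -4133, -6187, -8823, -12113, -16129, -20943, -26627
Δ²: -2054, -2636, -3290, -4016, -4814, -5684
Δ³: -582, -654, -726, -798, -870
Δ⁴: -72, -72, -72, -72
The fourth differences are constant (-72).
-870 − 72 = -942;  -5684 − 942 = -6626;  -26627 − 6626 = -33253;  -100136 − 33253 = -133389
-942 − 72 = -1014;  -6626 − 1014 = -7640;  -33253 − 7640 = -40893;  -133389 − 40893 = -174282
-1014 − 72 = -1086;  -7640 − 1086 = -8726;  -40893 − 8726 = -49619;  -174282 − 49619 = -223901
-1086 − 72 = -1158;  -8726 − 1158 = -9884;  -49619 − 9884 = -59503;  -223901 − 59503 = -283404
-1158 − 72 = -1230;  -9884 − 1230 = -11114;  -59503 − 11114 = -70617;  -283404 − 70617 = -354021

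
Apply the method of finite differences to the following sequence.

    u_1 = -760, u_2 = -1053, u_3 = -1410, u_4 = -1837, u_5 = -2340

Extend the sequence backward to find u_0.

Δ: -293, -357, -427, -503
Δ²: -64, -70, -76
Δ³: -6, -6
The third differences are constant at -6.
Work back: -64 + 6 = -58;  -293 + 58 = -235;  -760 + 235 = -525

-525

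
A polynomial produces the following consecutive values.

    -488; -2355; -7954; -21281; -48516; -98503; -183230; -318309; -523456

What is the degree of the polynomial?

5

First differences: -1867, -5599, -13327, -27235, -49987, -84727, -135079, -205147
Second differences: -3732, -7728, -13908, -22752, -34740, -50352, -70068
Third differences: -3996, -6180, -8844, -11988, -15612, -19716
Fourth differences: -2184, -2664, -3144, -3624, -4104
Fifth differences: -480, -480, -480, -480
The fifth differences are constant, so the polynomial has degree 5.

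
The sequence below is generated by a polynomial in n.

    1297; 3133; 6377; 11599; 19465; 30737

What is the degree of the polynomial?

First differences: 1836, 3244, 5222, 7866, 11272
Second differences: 1408, 1978, 2644, 3406
Third differences: 570, 666, 762
Fourth differences: 96, 96
The fourth differences are constant, so the polynomial has degree 4.

4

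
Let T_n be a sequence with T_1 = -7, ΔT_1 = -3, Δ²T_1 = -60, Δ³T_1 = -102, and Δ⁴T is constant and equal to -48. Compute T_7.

-3685

Build the table forward from the leading diagonal:
D4: -48, -48, -48, -48, -48, -48, -48
D3: -102, -150, -198, -246, -294, -342, -390
D2: -60, -162, -312, -510, -756, -1050, -1392
D1: -3, -63, -225, -537, -1047, -1803, -2853
T: -7, -10, -73, -298, -835, -1882, -3685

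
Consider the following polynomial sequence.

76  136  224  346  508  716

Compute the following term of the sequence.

D1: 60 , 88 , 122 , 162 , 208
D2: 28 , 34 , 40 , 46
D3: 6 , 6 , 6
Constant third difference = 6, so extend:
46 + 6 = 52;  208 + 52 = 260;  716 + 260 = 976

976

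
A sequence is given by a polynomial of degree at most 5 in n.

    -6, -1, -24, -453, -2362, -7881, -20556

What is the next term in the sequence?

-45709

First differences: 5, -23, -429, -1909, -5519, -12675
Second differences: -28, -406, -1480, -3610, -7156
Third differences: -378, -1074, -2130, -3546
Fourth differences: -696, -1056, -1416
Fifth differences: -360, -360
The fifth differences are constant (-360).
-1416 − 360 = -1776;  -3546 − 1776 = -5322;  -7156 − 5322 = -12478;  -12675 − 12478 = -25153;  -20556 − 25153 = -45709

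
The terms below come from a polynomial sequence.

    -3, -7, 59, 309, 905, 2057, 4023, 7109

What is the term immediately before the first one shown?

Δ: -4  66  250  596  1152  1966  3086
Δ²: 70  184  346  556  814  1120
Δ³: 114  162  210  258  306
Δ⁴: 48  48  48  48
The fourth differences are constant at 48.
Work back: 114 − 48 = 66;  70 − 66 = 4;  -4 − 4 = -8;  -3 + 8 = 5

5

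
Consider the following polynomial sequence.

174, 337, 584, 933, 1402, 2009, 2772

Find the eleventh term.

7744

163, 247, 349, 469, 607, 763
84, 102, 120, 138, 156
18, 18, 18, 18
The third differences are constant (18).
156 + 18 = 174;  763 + 174 = 937;  2772 + 937 = 3709
174 + 18 = 192;  937 + 192 = 1129;  3709 + 1129 = 4838
192 + 18 = 210;  1129 + 210 = 1339;  4838 + 1339 = 6177
210 + 18 = 228;  1339 + 228 = 1567;  6177 + 1567 = 7744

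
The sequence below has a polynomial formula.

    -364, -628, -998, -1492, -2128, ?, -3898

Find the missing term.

Using the first 5 terms:
D1: -264  -370  -494  -636
D2: -106  -124  -142
D3: -18  -18
Constant third difference = -18.
Extend forward: -142 − 18 = -160;  -636 − 160 = -796;  -2128 − 796 = -2924

-2924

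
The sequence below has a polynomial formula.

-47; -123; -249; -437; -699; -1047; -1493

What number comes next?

D1: -76 , -126 , -188 , -262 , -348 , -446
D2: -50 , -62 , -74 , -86 , -98
D3: -12 , -12 , -12 , -12
Third differences constant at -12.
-98 − 12 = -110;  -446 − 110 = -556;  -1493 − 556 = -2049

-2049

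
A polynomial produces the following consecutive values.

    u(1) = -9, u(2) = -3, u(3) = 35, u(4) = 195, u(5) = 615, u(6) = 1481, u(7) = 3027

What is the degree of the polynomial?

First differences: 6, 38, 160, 420, 866, 1546
Second differences: 32, 122, 260, 446, 680
Third differences: 90, 138, 186, 234
Fourth differences: 48, 48, 48
The fourth differences are constant, so the polynomial has degree 4.

4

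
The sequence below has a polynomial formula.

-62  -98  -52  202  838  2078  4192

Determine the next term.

7498

Δ: -36 , 46 , 254 , 636 , 1240 , 2114
Δ²: 82 , 208 , 382 , 604 , 874
Δ³: 126 , 174 , 222 , 270
Δ⁴: 48 , 48 , 48
Fourth differences constant at 48.
270 + 48 = 318;  874 + 318 = 1192;  2114 + 1192 = 3306;  4192 + 3306 = 7498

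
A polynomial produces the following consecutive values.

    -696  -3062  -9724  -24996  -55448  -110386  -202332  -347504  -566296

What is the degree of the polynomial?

First differences: -2366, -6662, -15272, -30452, -54938, -91946, -145172, -218792
Second differences: -4296, -8610, -15180, -24486, -37008, -53226, -73620
Third differences: -4314, -6570, -9306, -12522, -16218, -20394
Fourth differences: -2256, -2736, -3216, -3696, -4176
Fifth differences: -480, -480, -480, -480
The fifth differences are constant, so the polynomial has degree 5.

5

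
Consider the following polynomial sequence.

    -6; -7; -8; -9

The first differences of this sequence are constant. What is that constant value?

Δ: -1, -1, -1

-1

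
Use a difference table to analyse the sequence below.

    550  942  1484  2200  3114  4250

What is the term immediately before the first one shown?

284

Δ: 392  542  716  914  1136
Δ²: 150  174  198  222
Δ³: 24  24  24
The third differences are constant at 24.
Work back: 150 − 24 = 126;  392 − 126 = 266;  550 − 266 = 284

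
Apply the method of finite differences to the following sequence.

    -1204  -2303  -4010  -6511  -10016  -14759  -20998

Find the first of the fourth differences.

-24

First differences: -1099, -1707, -2501, -3505, -4743, -6239
Second differences: -608, -794, -1004, -1238, -1496
Third differences: -186, -210, -234, -258
Fourth differences: -24, -24, -24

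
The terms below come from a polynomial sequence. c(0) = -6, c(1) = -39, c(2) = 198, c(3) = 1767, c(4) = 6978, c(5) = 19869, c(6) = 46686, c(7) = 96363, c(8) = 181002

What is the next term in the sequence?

316353

D1: -33 , 237 , 1569 , 5211 , 12891 , 26817 , 49677 , 84639
D2: 270 , 1332 , 3642 , 7680 , 13926 , 22860 , 34962
D3: 1062 , 2310 , 4038 , 6246 , 8934 , 12102
D4: 1248 , 1728 , 2208 , 2688 , 3168
D5: 480 , 480 , 480 , 480
Constant fifth difference = 480, so extend:
3168 + 480 = 3648;  12102 + 3648 = 15750;  34962 + 15750 = 50712;  84639 + 50712 = 135351;  181002 + 135351 = 316353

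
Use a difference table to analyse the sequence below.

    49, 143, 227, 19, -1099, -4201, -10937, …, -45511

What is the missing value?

-23653

Using the first 7 terms:
D1: 94, 84, -208, -1118, -3102, -6736
D2: -10, -292, -910, -1984, -3634
D3: -282, -618, -1074, -1650
D4: -336, -456, -576
D5: -120, -120
Constant fifth difference = -120.
Extend forward: -576 − 120 = -696;  -1650 − 696 = -2346;  -3634 − 2346 = -5980;  -6736 − 5980 = -12716;  -10937 − 12716 = -23653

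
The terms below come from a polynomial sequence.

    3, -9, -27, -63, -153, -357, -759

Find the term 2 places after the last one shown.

-2613

-12 , -18 , -36 , -90 , -204 , -402
-6 , -18 , -54 , -114 , -198
-12 , -36 , -60 , -84
-24 , -24 , -24
Constant fourth difference = -24, so extend:
-84 − 24 = -108;  -198 − 108 = -306;  -402 − 306 = -708;  -759 − 708 = -1467
-108 − 24 = -132;  -306 − 132 = -438;  -708 − 438 = -1146;  -1467 − 1146 = -2613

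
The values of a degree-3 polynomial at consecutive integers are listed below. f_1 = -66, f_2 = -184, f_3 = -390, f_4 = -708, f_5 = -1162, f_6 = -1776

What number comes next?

Δ: -118, -206, -318, -454, -614
Δ²: -88, -112, -136, -160
Δ³: -24, -24, -24
Third differences constant at -24.
-160 − 24 = -184;  -614 − 184 = -798;  -1776 − 798 = -2574

-2574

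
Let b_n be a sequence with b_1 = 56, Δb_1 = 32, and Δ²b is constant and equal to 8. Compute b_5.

Build the table forward from the leading diagonal:
Δ²: 8  8  8  8  8
Δ: 32  40  48  56  64
b: 56  88  128  176  232

232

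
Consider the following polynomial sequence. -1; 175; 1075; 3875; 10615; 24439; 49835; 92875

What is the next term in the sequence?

161455

First differences: 176  900  2800  6740  13824  25396  43040
Second differences: 724  1900  3940  7084  11572  17644
Third differences: 1176  2040  3144  4488  6072
Fourth differences: 864  1104  1344  1584
Fifth differences: 240  240  240
The fifth differences are constant (240).
1584 + 240 = 1824;  6072 + 1824 = 7896;  17644 + 7896 = 25540;  43040 + 25540 = 68580;  92875 + 68580 = 161455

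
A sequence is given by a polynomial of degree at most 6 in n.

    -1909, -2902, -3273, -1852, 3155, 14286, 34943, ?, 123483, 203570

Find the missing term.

69512

Using the first 7 terms:
First differences: -993, -371, 1421, 5007, 11131, 20657
Second differences: 622, 1792, 3586, 6124, 9526
Third differences: 1170, 1794, 2538, 3402
Fourth differences: 624, 744, 864
Fifth differences: 120, 120
Constant fifth difference = 120.
Extend forward: 864 + 120 = 984;  3402 + 984 = 4386;  9526 + 4386 = 13912;  20657 + 13912 = 34569;  34943 + 34569 = 69512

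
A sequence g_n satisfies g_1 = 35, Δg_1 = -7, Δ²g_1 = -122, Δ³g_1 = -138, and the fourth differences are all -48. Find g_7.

-5317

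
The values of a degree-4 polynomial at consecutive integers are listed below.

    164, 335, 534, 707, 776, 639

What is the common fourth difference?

-24

D1: 171, 199, 173, 69, -137
D2: 28, -26, -104, -206
D3: -54, -78, -102
D4: -24, -24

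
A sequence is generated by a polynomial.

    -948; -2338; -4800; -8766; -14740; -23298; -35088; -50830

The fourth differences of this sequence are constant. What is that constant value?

-72

First differences: -1390, -2462, -3966, -5974, -8558, -11790, -15742
Second differences: -1072, -1504, -2008, -2584, -3232, -3952
Third differences: -432, -504, -576, -648, -720
Fourth differences: -72, -72, -72, -72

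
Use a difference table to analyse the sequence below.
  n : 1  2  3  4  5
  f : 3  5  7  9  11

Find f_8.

17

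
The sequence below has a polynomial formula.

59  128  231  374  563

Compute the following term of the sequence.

D1: 69  103  143  189
D2: 34  40  46
D3: 6  6
Constant third difference = 6, so extend:
46 + 6 = 52;  189 + 52 = 241;  563 + 241 = 804

804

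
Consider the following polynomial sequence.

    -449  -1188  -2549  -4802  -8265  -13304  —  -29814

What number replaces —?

Using the first 6 terms:
First differences: -739  -1361  -2253  -3463  -5039
Second differences: -622  -892  -1210  -1576
Third differences: -270  -318  -366
Fourth differences: -48  -48
Constant fourth difference = -48.
Extend forward: -366 − 48 = -414;  -1576 − 414 = -1990;  -5039 − 1990 = -7029;  -13304 − 7029 = -20333

-20333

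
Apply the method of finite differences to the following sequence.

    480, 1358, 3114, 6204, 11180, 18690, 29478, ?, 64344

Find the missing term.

Using the first 7 terms:
878  1756  3090  4976  7510  10788
878  1334  1886  2534  3278
456  552  648  744
96  96  96
Constant fourth difference = 96.
Extend forward: 744 + 96 = 840;  3278 + 840 = 4118;  10788 + 4118 = 14906;  29478 + 14906 = 44384

44384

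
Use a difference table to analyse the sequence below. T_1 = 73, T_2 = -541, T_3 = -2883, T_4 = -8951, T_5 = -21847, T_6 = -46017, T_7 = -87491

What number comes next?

-154123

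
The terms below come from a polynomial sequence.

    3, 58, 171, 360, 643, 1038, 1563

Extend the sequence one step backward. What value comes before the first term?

-12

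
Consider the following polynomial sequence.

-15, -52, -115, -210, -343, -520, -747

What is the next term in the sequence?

D1: -37, -63, -95, -133, -177, -227
D2: -26, -32, -38, -44, -50
D3: -6, -6, -6, -6
The third differences are constant (-6).
-50 − 6 = -56;  -227 − 56 = -283;  -747 − 283 = -1030

-1030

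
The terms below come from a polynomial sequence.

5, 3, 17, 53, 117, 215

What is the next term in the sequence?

353

-2, 14, 36, 64, 98
16, 22, 28, 34
6, 6, 6
Third differences constant at 6.
34 + 6 = 40;  98 + 40 = 138;  215 + 138 = 353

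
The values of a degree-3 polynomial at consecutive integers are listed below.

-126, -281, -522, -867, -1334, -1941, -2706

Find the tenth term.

-6129

-155, -241, -345, -467, -607, -765
-86, -104, -122, -140, -158
-18, -18, -18, -18
Constant third difference = -18, so extend:
-158 − 18 = -176;  -765 − 176 = -941;  -2706 − 941 = -3647
-176 − 18 = -194;  -941 − 194 = -1135;  -3647 − 1135 = -4782
-194 − 18 = -212;  -1135 − 212 = -1347;  -4782 − 1347 = -6129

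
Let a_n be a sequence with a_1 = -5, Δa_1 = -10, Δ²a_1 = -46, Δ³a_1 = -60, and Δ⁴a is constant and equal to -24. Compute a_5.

Build the table forward from the leading diagonal:
D4: -24, -24, -24, -24, -24
D3: -60, -84, -108, -132, -156
D2: -46, -106, -190, -298, -430
D1: -10, -56, -162, -352, -650
a: -5, -15, -71, -233, -585

-585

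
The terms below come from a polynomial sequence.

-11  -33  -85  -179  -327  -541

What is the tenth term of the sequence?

-2297

-22, -52, -94, -148, -214
-30, -42, -54, -66
-12, -12, -12
The third differences are constant (-12).
-66 − 12 = -78;  -214 − 78 = -292;  -541 − 292 = -833
-78 − 12 = -90;  -292 − 90 = -382;  -833 − 382 = -1215
-90 − 12 = -102;  -382 − 102 = -484;  -1215 − 484 = -1699
-102 − 12 = -114;  -484 − 114 = -598;  -1699 − 598 = -2297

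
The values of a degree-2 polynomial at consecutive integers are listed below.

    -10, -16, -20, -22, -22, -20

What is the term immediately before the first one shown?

-2

-6, -4, -2, 0, 2
2, 2, 2, 2
The second differences are constant at 2.
Work back: -6 − 2 = -8;  -10 + 8 = -2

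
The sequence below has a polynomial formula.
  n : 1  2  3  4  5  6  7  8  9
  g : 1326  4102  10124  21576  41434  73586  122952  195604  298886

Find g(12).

887552

Δ: 2776, 6022, 11452, 19858, 32152, 49366, 72652, 103282
Δ²: 3246, 5430, 8406, 12294, 17214, 23286, 30630
Δ³: 2184, 2976, 3888, 4920, 6072, 7344
Δ⁴: 792, 912, 1032, 1152, 1272
Δ⁵: 120, 120, 120, 120
Fifth differences constant at 120.
1272 + 120 = 1392;  7344 + 1392 = 8736;  30630 + 8736 = 39366;  103282 + 39366 = 142648;  298886 + 142648 = 441534
1392 + 120 = 1512;  8736 + 1512 = 10248;  39366 + 10248 = 49614;  142648 + 49614 = 192262;  441534 + 192262 = 633796
1512 + 120 = 1632;  10248 + 1632 = 11880;  49614 + 11880 = 61494;  192262 + 61494 = 253756;  633796 + 253756 = 887552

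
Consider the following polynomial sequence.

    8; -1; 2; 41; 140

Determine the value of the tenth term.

D1: -9, 3, 39, 99
D2: 12, 36, 60
D3: 24, 24
Third differences constant at 24.
60 + 24 = 84;  99 + 84 = 183;  140 + 183 = 323
84 + 24 = 108;  183 + 108 = 291;  323 + 291 = 614
108 + 24 = 132;  291 + 132 = 423;  614 + 423 = 1037
132 + 24 = 156;  423 + 156 = 579;  1037 + 579 = 1616
156 + 24 = 180;  579 + 180 = 759;  1616 + 759 = 2375

2375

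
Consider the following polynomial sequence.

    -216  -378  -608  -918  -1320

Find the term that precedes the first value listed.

-110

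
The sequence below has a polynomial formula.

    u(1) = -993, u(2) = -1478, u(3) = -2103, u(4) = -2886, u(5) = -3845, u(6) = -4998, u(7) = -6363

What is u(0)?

-630

D1: -485  -625  -783  -959  -1153  -1365
D2: -140  -158  -176  -194  -212
D3: -18  -18  -18  -18
The third differences are constant at -18.
Work back: -140 + 18 = -122;  -485 + 122 = -363;  -993 + 363 = -630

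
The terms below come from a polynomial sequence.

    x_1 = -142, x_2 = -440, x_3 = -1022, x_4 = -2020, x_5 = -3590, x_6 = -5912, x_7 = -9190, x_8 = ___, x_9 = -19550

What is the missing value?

-13652

Using the first 7 terms:
Δ: -298, -582, -998, -1570, -2322, -3278
Δ²: -284, -416, -572, -752, -956
Δ³: -132, -156, -180, -204
Δ⁴: -24, -24, -24
Constant fourth difference = -24.
Extend forward: -204 − 24 = -228;  -956 − 228 = -1184;  -3278 − 1184 = -4462;  -9190 − 4462 = -13652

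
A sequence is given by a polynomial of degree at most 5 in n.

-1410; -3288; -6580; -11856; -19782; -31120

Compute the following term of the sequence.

-46728

First differences: -1878 , -3292 , -5276 , -7926 , -11338
Second differences: -1414 , -1984 , -2650 , -3412
Third differences: -570 , -666 , -762
Fourth differences: -96 , -96
The fourth differences are constant (-96).
-762 − 96 = -858;  -3412 − 858 = -4270;  -11338 − 4270 = -15608;  -31120 − 15608 = -46728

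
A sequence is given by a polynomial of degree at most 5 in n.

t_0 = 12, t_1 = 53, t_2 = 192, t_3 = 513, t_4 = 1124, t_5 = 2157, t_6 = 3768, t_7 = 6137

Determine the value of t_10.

19952

First differences: 41 , 139 , 321 , 611 , 1033 , 1611 , 2369
Second differences: 98 , 182 , 290 , 422 , 578 , 758
Third differences: 84 , 108 , 132 , 156 , 180
Fourth differences: 24 , 24 , 24 , 24
Constant fourth difference = 24, so extend:
180 + 24 = 204;  758 + 204 = 962;  2369 + 962 = 3331;  6137 + 3331 = 9468
204 + 24 = 228;  962 + 228 = 1190;  3331 + 1190 = 4521;  9468 + 4521 = 13989
228 + 24 = 252;  1190 + 252 = 1442;  4521 + 1442 = 5963;  13989 + 5963 = 19952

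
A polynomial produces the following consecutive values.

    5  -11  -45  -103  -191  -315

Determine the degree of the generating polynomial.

D1: -16, -34, -58, -88, -124
D2: -18, -24, -30, -36
D3: -6, -6, -6
The third differences are constant, so the polynomial has degree 3.

3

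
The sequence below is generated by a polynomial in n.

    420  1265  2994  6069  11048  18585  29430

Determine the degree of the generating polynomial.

4

845, 1729, 3075, 4979, 7537, 10845
884, 1346, 1904, 2558, 3308
462, 558, 654, 750
96, 96, 96
The fourth differences are constant, so the polynomial has degree 4.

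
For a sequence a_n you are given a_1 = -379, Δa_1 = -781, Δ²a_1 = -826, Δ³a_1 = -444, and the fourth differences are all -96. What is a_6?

Build the table forward from the leading diagonal:
Fourth differences: -96, -96, -96, -96, -96, -96
Third differences: -444, -540, -636, -732, -828, -924
Second differences: -826, -1270, -1810, -2446, -3178, -4006
First differences: -781, -1607, -2877, -4687, -7133, -10311
a: -379, -1160, -2767, -5644, -10331, -17464

-17464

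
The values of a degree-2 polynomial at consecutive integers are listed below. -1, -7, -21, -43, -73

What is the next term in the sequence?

-111

First differences: -6  -14  -22  -30
Second differences: -8  -8  -8
Constant second difference = -8, so extend:
-30 − 8 = -38;  -73 − 38 = -111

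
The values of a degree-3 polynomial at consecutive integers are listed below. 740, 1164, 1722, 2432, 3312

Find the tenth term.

424, 558, 710, 880
134, 152, 170
18, 18
The third differences are constant (18).
170 + 18 = 188;  880 + 188 = 1068;  3312 + 1068 = 4380
188 + 18 = 206;  1068 + 206 = 1274;  4380 + 1274 = 5654
206 + 18 = 224;  1274 + 224 = 1498;  5654 + 1498 = 7152
224 + 18 = 242;  1498 + 242 = 1740;  7152 + 1740 = 8892
242 + 18 = 260;  1740 + 260 = 2000;  8892 + 2000 = 10892

10892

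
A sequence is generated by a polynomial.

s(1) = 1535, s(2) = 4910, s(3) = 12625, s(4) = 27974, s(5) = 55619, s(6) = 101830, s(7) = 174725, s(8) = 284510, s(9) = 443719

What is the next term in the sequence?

667454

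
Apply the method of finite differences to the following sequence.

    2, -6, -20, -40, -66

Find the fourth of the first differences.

-26

Δ: -8, -14, -20, -26
Δ²: -6, -6, -6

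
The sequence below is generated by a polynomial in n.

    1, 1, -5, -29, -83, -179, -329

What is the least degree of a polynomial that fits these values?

Δ: 0, -6, -24, -54, -96, -150
Δ²: -6, -18, -30, -42, -54
Δ³: -12, -12, -12, -12
The third differences are constant, so the polynomial has degree 3.

3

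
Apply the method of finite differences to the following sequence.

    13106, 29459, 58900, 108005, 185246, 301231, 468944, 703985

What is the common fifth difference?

Δ: 16353, 29441, 49105, 77241, 115985, 167713, 235041
Δ²: 13088, 19664, 28136, 38744, 51728, 67328
Δ³: 6576, 8472, 10608, 12984, 15600
Δ⁴: 1896, 2136, 2376, 2616
Δ⁵: 240, 240, 240

240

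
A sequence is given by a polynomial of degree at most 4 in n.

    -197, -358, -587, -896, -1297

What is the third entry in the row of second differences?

D1: -161, -229, -309, -401
D2: -68, -80, -92
D3: -12, -12

-92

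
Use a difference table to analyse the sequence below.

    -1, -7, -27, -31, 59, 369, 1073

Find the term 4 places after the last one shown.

12989

First differences: -6  -20  -4  90  310  704
Second differences: -14  16  94  220  394
Third differences: 30  78  126  174
Fourth differences: 48  48  48
Constant fourth difference = 48, so extend:
174 + 48 = 222;  394 + 222 = 616;  704 + 616 = 1320;  1073 + 1320 = 2393
222 + 48 = 270;  616 + 270 = 886;  1320 + 886 = 2206;  2393 + 2206 = 4599
270 + 48 = 318;  886 + 318 = 1204;  2206 + 1204 = 3410;  4599 + 3410 = 8009
318 + 48 = 366;  1204 + 366 = 1570;  3410 + 1570 = 4980;  8009 + 4980 = 12989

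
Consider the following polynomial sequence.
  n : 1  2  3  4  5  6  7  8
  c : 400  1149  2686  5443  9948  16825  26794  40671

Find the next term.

59368

Δ: 749, 1537, 2757, 4505, 6877, 9969, 13877
Δ²: 788, 1220, 1748, 2372, 3092, 3908
Δ³: 432, 528, 624, 720, 816
Δ⁴: 96, 96, 96, 96
Fourth differences constant at 96.
816 + 96 = 912;  3908 + 912 = 4820;  13877 + 4820 = 18697;  40671 + 18697 = 59368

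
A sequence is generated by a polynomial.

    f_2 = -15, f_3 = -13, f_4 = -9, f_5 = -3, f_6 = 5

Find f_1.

-15

Δ: 2  4  6  8
Δ²: 2  2  2
The second differences are constant at 2.
Work back: 2 − 2 = 0;  -15 + 0 = -15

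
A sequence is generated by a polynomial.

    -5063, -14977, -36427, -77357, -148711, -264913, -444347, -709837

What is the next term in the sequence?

-1089127

First differences: -9914  -21450  -40930  -71354  -116202  -179434  -265490
Second differences: -11536  -19480  -30424  -44848  -63232  -86056
Third differences: -7944  -10944  -14424  -18384  -22824
Fourth differences: -3000  -3480  -3960  -4440
Fifth differences: -480  -480  -480
Constant fifth difference = -480, so extend:
-4440 − 480 = -4920;  -22824 − 4920 = -27744;  -86056 − 27744 = -113800;  -265490 − 113800 = -379290;  -709837 − 379290 = -1089127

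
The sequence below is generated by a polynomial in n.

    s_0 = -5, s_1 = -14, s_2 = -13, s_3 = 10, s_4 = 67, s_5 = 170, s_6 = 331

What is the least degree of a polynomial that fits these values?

Δ: -9, 1, 23, 57, 103, 161
Δ²: 10, 22, 34, 46, 58
Δ³: 12, 12, 12, 12
The third differences are constant, so the polynomial has degree 3.

3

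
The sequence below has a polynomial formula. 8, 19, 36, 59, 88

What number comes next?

11  17  23  29
6  6  6
Second differences constant at 6.
29 + 6 = 35;  88 + 35 = 123

123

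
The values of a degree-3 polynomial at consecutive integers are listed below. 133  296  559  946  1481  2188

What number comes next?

3091

First differences: 163  263  387  535  707
Second differences: 100  124  148  172
Third differences: 24  24  24
Constant third difference = 24, so extend:
172 + 24 = 196;  707 + 196 = 903;  2188 + 903 = 3091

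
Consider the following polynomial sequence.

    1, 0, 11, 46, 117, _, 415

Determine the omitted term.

Using the first 5 terms:
First differences: -1, 11, 35, 71
Second differences: 12, 24, 36
Third differences: 12, 12
Constant third difference = 12.
Extend forward: 36 + 12 = 48;  71 + 48 = 119;  117 + 119 = 236

236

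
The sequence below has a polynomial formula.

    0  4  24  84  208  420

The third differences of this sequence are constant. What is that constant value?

24

First differences: 4, 20, 60, 124, 212
Second differences: 16, 40, 64, 88
Third differences: 24, 24, 24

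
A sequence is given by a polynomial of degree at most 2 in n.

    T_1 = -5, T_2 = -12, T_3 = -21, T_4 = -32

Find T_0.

0

-7  -9  -11
-2  -2
The second differences are constant at -2.
Work back: -7 + 2 = -5;  -5 + 5 = 0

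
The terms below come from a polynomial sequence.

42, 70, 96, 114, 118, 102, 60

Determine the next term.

-14

First differences: 28 , 26 , 18 , 4 , -16 , -42
Second differences: -2 , -8 , -14 , -20 , -26
Third differences: -6 , -6 , -6 , -6
The third differences are constant (-6).
-26 − 6 = -32;  -42 − 32 = -74;  60 − 74 = -14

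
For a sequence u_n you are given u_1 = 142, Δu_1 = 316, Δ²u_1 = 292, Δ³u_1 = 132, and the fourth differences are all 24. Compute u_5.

3710

Build the table forward from the leading diagonal:
Δ⁴: 24  24  24  24  24
Δ³: 132  156  180  204  228
Δ²: 292  424  580  760  964
Δ: 316  608  1032  1612  2372
u: 142  458  1066  2098  3710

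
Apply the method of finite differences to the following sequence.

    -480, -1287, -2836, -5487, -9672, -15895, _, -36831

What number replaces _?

Using the first 6 terms:
First differences: -807, -1549, -2651, -4185, -6223
Second differences: -742, -1102, -1534, -2038
Third differences: -360, -432, -504
Fourth differences: -72, -72
Constant fourth difference = -72.
Extend forward: -504 − 72 = -576;  -2038 − 576 = -2614;  -6223 − 2614 = -8837;  -15895 − 8837 = -24732

-24732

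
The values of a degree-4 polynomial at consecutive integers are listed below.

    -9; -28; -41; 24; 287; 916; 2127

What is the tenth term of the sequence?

Δ: -19 , -13 , 65 , 263 , 629 , 1211
Δ²: 6 , 78 , 198 , 366 , 582
Δ³: 72 , 120 , 168 , 216
Δ⁴: 48 , 48 , 48
Constant fourth difference = 48, so extend:
216 + 48 = 264;  582 + 264 = 846;  1211 + 846 = 2057;  2127 + 2057 = 4184
264 + 48 = 312;  846 + 312 = 1158;  2057 + 1158 = 3215;  4184 + 3215 = 7399
312 + 48 = 360;  1158 + 360 = 1518;  3215 + 1518 = 4733;  7399 + 4733 = 12132

12132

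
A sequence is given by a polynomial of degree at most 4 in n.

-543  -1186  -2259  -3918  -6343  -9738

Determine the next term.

Δ: -643 , -1073 , -1659 , -2425 , -3395
Δ²: -430 , -586 , -766 , -970
Δ³: -156 , -180 , -204
Δ⁴: -24 , -24
Constant fourth difference = -24, so extend:
-204 − 24 = -228;  -970 − 228 = -1198;  -3395 − 1198 = -4593;  -9738 − 4593 = -14331

-14331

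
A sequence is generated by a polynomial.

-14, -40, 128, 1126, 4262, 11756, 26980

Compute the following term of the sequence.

54698

-26, 168, 998, 3136, 7494, 15224
194, 830, 2138, 4358, 7730
636, 1308, 2220, 3372
672, 912, 1152
240, 240
The fifth differences are constant (240).
1152 + 240 = 1392;  3372 + 1392 = 4764;  7730 + 4764 = 12494;  15224 + 12494 = 27718;  26980 + 27718 = 54698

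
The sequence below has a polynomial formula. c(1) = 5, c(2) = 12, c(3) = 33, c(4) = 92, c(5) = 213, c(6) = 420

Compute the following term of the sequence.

737

D1: 7 , 21 , 59 , 121 , 207
D2: 14 , 38 , 62 , 86
D3: 24 , 24 , 24
The third differences are constant (24).
86 + 24 = 110;  207 + 110 = 317;  420 + 317 = 737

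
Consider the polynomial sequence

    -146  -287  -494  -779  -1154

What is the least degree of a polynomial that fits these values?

First differences: -141, -207, -285, -375
Second differences: -66, -78, -90
Third differences: -12, -12
The third differences are constant, so the polynomial has degree 3.

3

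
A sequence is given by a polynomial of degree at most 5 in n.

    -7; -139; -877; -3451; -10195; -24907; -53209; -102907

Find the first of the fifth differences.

-360

Δ: -132, -738, -2574, -6744, -14712, -28302, -49698
Δ²: -606, -1836, -4170, -7968, -13590, -21396
Δ³: -1230, -2334, -3798, -5622, -7806
Δ⁴: -1104, -1464, -1824, -2184
Δ⁵: -360, -360, -360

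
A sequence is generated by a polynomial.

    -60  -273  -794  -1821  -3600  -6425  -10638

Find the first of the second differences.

First differences: -213, -521, -1027, -1779, -2825, -4213
Second differences: -308, -506, -752, -1046, -1388
Third differences: -198, -246, -294, -342
Fourth differences: -48, -48, -48

-308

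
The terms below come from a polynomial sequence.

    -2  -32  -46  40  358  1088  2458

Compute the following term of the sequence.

4744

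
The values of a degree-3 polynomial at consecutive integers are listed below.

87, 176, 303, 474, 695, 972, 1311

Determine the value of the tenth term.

2760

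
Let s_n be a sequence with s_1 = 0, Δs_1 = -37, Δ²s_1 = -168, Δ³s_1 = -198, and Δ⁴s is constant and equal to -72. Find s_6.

Build the table forward from the leading diagonal:
D4: -72, -72, -72, -72, -72, -72
D3: -198, -270, -342, -414, -486, -558
D2: -168, -366, -636, -978, -1392, -1878
D1: -37, -205, -571, -1207, -2185, -3577
s: 0, -37, -242, -813, -2020, -4205

-4205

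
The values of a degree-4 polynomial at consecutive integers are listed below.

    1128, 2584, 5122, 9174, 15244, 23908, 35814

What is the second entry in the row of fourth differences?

72

First differences: 1456, 2538, 4052, 6070, 8664, 11906
Second differences: 1082, 1514, 2018, 2594, 3242
Third differences: 432, 504, 576, 648
Fourth differences: 72, 72, 72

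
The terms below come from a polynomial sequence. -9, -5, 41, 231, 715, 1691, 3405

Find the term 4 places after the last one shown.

24241

4 , 46 , 190 , 484 , 976 , 1714
42 , 144 , 294 , 492 , 738
102 , 150 , 198 , 246
48 , 48 , 48
Constant fourth difference = 48, so extend:
246 + 48 = 294;  738 + 294 = 1032;  1714 + 1032 = 2746;  3405 + 2746 = 6151
294 + 48 = 342;  1032 + 342 = 1374;  2746 + 1374 = 4120;  6151 + 4120 = 10271
342 + 48 = 390;  1374 + 390 = 1764;  4120 + 1764 = 5884;  10271 + 5884 = 16155
390 + 48 = 438;  1764 + 438 = 2202;  5884 + 2202 = 8086;  16155 + 8086 = 24241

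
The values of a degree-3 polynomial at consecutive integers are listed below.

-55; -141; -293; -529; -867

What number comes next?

Δ: -86, -152, -236, -338
Δ²: -66, -84, -102
Δ³: -18, -18
The third differences are constant (-18).
-102 − 18 = -120;  -338 − 120 = -458;  -867 − 458 = -1325

-1325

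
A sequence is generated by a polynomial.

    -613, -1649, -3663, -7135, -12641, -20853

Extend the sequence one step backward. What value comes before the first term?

First differences: -1036, -2014, -3472, -5506, -8212
Second differences: -978, -1458, -2034, -2706
Third differences: -480, -576, -672
Fourth differences: -96, -96
The fourth differences are constant at -96.
Work back: -480 + 96 = -384;  -978 + 384 = -594;  -1036 + 594 = -442;  -613 + 442 = -171

-171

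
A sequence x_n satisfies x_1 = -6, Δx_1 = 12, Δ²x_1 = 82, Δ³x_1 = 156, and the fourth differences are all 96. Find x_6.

2914

Build the table forward from the leading diagonal:
D4: 96  96  96  96  96  96
D3: 156  252  348  444  540  636
D2: 82  238  490  838  1282  1822
D1: 12  94  332  822  1660  2942
x: -6  6  100  432  1254  2914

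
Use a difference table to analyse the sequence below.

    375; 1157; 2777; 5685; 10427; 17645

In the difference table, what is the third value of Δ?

First differences: 782, 1620, 2908, 4742, 7218
Second differences: 838, 1288, 1834, 2476
Third differences: 450, 546, 642
Fourth differences: 96, 96

2908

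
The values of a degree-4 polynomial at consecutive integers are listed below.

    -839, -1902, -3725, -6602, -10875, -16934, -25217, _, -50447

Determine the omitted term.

-36210

Using the first 7 terms:
First differences: -1063, -1823, -2877, -4273, -6059, -8283
Second differences: -760, -1054, -1396, -1786, -2224
Third differences: -294, -342, -390, -438
Fourth differences: -48, -48, -48
Constant fourth difference = -48.
Extend forward: -438 − 48 = -486;  -2224 − 486 = -2710;  -8283 − 2710 = -10993;  -25217 − 10993 = -36210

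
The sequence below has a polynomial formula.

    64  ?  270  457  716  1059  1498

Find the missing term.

Using the last 5 terms:
Δ: 187, 259, 343, 439
Δ²: 72, 84, 96
Δ³: 12, 12
Constant third difference = 12.
Extend backward: 72 − 12 = 60;  187 − 60 = 127;  270 − 127 = 143

143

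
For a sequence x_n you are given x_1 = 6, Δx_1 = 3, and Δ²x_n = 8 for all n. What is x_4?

Build the table forward from the leading diagonal:
Δ²: 8  8  8  8
Δ: 3  11  19  27
x: 6  9  20  39

39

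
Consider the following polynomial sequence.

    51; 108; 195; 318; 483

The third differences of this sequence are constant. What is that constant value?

6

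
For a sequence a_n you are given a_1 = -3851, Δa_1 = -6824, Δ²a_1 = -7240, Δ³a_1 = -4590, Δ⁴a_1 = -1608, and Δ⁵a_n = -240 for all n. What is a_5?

Build the table forward from the leading diagonal:
D5: -240, -240, -240, -240, -240
D4: -1608, -1848, -2088, -2328, -2568
D3: -4590, -6198, -8046, -10134, -12462
D2: -7240, -11830, -18028, -26074, -36208
D1: -6824, -14064, -25894, -43922, -69996
a: -3851, -10675, -24739, -50633, -94555

-94555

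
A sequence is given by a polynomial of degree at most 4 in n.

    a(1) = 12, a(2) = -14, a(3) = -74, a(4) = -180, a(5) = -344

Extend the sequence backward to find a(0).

16

-26  -60  -106  -164
-34  -46  -58
-12  -12
The third differences are constant at -12.
Work back: -34 + 12 = -22;  -26 + 22 = -4;  12 + 4 = 16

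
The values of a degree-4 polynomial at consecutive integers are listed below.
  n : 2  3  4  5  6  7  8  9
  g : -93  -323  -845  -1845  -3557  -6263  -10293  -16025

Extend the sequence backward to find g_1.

D1: -230  -522  -1000  -1712  -2706  -4030  -5732
D2: -292  -478  -712  -994  -1324  -1702
D3: -186  -234  -282  -330  -378
D4: -48  -48  -48  -48
The fourth differences are constant at -48.
Work back: -186 + 48 = -138;  -292 + 138 = -154;  -230 + 154 = -76;  -93 + 76 = -17

-17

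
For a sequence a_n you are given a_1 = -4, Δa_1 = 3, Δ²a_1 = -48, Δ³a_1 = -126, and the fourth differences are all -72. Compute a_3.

Build the table forward from the leading diagonal:
Fourth differences: -72  -72  -72
Third differences: -126  -198  -270
Second differences: -48  -174  -372
First differences: 3  -45  -219
a: -4  -1  -46

-46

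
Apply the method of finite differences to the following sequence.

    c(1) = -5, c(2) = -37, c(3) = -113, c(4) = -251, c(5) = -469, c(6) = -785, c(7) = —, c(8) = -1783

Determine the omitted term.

Using the first 6 terms:
First differences: -32  -76  -138  -218  -316
Second differences: -44  -62  -80  -98
Third differences: -18  -18  -18
Constant third difference = -18.
Extend forward: -98 − 18 = -116;  -316 − 116 = -432;  -785 − 432 = -1217

-1217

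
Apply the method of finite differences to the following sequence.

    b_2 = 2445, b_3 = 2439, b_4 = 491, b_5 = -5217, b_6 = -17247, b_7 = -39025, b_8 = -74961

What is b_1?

D1: -6  -1948  -5708  -12030  -21778  -35936
D2: -1942  -3760  -6322  -9748  -14158
D3: -1818  -2562  -3426  -4410
D4: -744  -864  -984
D5: -120  -120
The fifth differences are constant at -120.
Work back: -744 + 120 = -624;  -1818 + 624 = -1194;  -1942 + 1194 = -748;  -6 + 748 = 742;  2445 − 742 = 1703

1703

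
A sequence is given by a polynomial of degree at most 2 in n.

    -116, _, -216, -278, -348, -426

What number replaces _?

-162

Using the last 4 terms:
Δ: -62, -70, -78
Δ²: -8, -8
Constant second difference = -8.
Extend backward: -62 + 8 = -54;  -216 + 54 = -162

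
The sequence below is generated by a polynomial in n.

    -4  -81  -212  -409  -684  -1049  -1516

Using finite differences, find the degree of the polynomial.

3

D1: -77, -131, -197, -275, -365, -467
D2: -54, -66, -78, -90, -102
D3: -12, -12, -12, -12
The third differences are constant, so the polynomial has degree 3.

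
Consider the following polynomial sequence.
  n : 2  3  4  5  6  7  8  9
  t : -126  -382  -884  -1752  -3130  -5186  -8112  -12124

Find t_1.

-256, -502, -868, -1378, -2056, -2926, -4012
-246, -366, -510, -678, -870, -1086
-120, -144, -168, -192, -216
-24, -24, -24, -24
The fourth differences are constant at -24.
Work back: -120 + 24 = -96;  -246 + 96 = -150;  -256 + 150 = -106;  -126 + 106 = -20

-20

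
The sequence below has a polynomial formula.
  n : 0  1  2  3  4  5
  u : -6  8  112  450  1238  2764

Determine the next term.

14, 104, 338, 788, 1526
90, 234, 450, 738
144, 216, 288
72, 72
Fourth differences constant at 72.
288 + 72 = 360;  738 + 360 = 1098;  1526 + 1098 = 2624;  2764 + 2624 = 5388

5388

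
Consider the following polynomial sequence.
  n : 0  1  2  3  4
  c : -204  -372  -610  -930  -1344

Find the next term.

-1864

-168 , -238 , -320 , -414
-70 , -82 , -94
-12 , -12
Third differences constant at -12.
-94 − 12 = -106;  -414 − 106 = -520;  -1344 − 520 = -1864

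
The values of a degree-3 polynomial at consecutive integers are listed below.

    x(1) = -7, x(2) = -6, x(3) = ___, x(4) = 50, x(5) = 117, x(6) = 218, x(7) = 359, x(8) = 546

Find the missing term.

Using the last 5 terms:
First differences: 67, 101, 141, 187
Second differences: 34, 40, 46
Third differences: 6, 6
Constant third difference = 6.
Extend backward: 34 − 6 = 28;  67 − 28 = 39;  50 − 39 = 11

11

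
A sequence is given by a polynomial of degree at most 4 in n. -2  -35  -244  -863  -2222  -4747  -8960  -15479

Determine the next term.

D1: -33, -209, -619, -1359, -2525, -4213, -6519
D2: -176, -410, -740, -1166, -1688, -2306
D3: -234, -330, -426, -522, -618
D4: -96, -96, -96, -96
Constant fourth difference = -96, so extend:
-618 − 96 = -714;  -2306 − 714 = -3020;  -6519 − 3020 = -9539;  -15479 − 9539 = -25018

-25018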